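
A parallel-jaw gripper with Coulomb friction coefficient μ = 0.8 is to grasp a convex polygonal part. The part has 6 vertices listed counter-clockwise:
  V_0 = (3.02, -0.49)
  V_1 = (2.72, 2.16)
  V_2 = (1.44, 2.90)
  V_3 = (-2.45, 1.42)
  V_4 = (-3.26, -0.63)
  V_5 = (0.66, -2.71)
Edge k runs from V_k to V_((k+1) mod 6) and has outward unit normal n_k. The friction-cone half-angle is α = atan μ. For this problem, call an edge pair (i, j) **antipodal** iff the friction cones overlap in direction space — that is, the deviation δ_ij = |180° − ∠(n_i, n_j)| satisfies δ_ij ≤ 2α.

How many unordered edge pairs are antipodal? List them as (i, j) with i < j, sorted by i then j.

count = 8; pairs: (0,2), (0,3), (0,4), (1,4), (1,5), (2,4), (2,5), (3,5)

α = atan 0.8 = 38.66°;  2α = 77.32°
n_0 = (+0.9937, +0.1125)
n_1 = (+0.5005, +0.8657)
n_2 = (-0.3556, +0.9346)
n_3 = (-0.9300, +0.3675)
n_4 = (-0.4687, -0.8833)
n_5 = (+0.6852, -0.7284)
  (0,1): δ = 126.49°  ·
  (0,2): δ = 75.63°  ✓
  (0,3): δ = 28.02°  ✓
  (0,4): δ = 55.59°  ✓
  (0,5): δ = 126.79°  ·
  (1,2): δ = 129.14°  ·
  (1,3): δ = 81.53°  ·
  (1,4): δ = 2.08°  ✓
  (1,5): δ = 73.28°  ✓
  (2,3): δ = 132.39°  ·
  (2,4): δ = 48.78°  ✓
  (2,5): δ = 22.42°  ✓
  (3,4): δ = 96.39°  ·
  (3,5): δ = 25.19°  ✓
  (4,5): δ = 108.80°  ·
antipodal pairs: 8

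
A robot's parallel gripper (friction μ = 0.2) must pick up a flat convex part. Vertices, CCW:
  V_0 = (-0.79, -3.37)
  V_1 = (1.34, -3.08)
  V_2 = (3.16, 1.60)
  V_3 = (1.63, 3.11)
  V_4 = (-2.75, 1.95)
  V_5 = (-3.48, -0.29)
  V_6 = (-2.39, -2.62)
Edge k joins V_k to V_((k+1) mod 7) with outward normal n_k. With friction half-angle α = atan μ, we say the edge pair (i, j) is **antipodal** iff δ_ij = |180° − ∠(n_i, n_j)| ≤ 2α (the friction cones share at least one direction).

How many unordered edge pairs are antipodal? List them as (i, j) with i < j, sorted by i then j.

count = 4; pairs: (0,3), (1,4), (2,5), (2,6)

α = atan 0.2 = 11.31°;  2α = 22.62°
n_0 = (+0.1349, -0.9909)
n_1 = (+0.9320, -0.3624)
n_2 = (+0.7024, +0.7117)
n_3 = (-0.2560, +0.9667)
n_4 = (-0.9508, +0.3099)
n_5 = (-0.9058, -0.4237)
n_6 = (-0.4244, -0.9055)
  (0,1): δ = 119.00°  ·
  (0,2): δ = 52.38°  ·
  (0,3): δ = 7.08°  ✓
  (0,4): δ = 64.20°  ·
  (0,5): δ = 107.32°  ·
  (0,6): δ = 147.13°  ·
  (1,2): δ = 113.37°  ·
  (1,3): δ = 53.92°  ·
  (1,4): δ = 3.20°  ✓
  (1,5): δ = 46.32°  ·
  (1,6): δ = 86.14°  ·
  (2,3): δ = 120.54°  ·
  (2,4): δ = 63.43°  ·
  (2,5): δ = 20.31°  ✓
  (2,6): δ = 19.51°  ✓
  (3,4): δ = 122.88°  ·
  (3,5): δ = 79.76°  ·
  (3,6): δ = 39.95°  ·
  (4,5): δ = 136.88°  ·
  (4,6): δ = 97.06°  ·
  (5,6): δ = 140.19°  ·
antipodal pairs: 4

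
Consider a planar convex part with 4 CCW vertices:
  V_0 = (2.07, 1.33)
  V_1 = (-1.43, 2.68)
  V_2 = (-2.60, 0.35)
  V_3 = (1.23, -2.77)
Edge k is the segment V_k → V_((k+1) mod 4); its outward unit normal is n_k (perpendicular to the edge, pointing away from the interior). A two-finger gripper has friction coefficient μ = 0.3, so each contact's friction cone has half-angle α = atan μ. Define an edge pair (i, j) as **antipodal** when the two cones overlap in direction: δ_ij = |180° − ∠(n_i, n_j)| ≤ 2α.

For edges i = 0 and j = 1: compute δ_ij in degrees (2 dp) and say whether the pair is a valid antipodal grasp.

α = atan 0.3 = 16.70°;  2α = 33.40°
edge 0: e_0 = (-3.50, +1.35);  n_0 = (+0.3599, +0.9330)
edge 1: e_1 = (-1.17, -2.33);  n_1 = (-0.8937, +0.4487)
∠(n_0, n_1) = 84.43°
δ = |180° − 84.43°| = 95.57°
95.57° > 2α = 33.40°  →  invalid

δ = 95.57°, invalid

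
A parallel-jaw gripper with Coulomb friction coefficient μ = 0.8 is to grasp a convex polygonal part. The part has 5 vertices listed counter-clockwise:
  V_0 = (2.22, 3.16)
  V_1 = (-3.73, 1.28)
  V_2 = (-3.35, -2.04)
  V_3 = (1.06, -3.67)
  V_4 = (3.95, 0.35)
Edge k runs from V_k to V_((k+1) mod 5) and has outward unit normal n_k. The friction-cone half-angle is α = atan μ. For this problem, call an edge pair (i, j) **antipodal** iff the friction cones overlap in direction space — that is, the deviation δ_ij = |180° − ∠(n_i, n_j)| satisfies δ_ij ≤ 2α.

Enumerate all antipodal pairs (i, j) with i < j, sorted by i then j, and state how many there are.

count = 5; pairs: (0,2), (0,3), (1,3), (1,4), (2,4)

α = atan 0.8 = 38.66°;  2α = 77.32°
n_0 = (-0.3013, +0.9535)
n_1 = (-0.9935, -0.1137)
n_2 = (-0.3467, -0.9380)
n_3 = (+0.8120, -0.5837)
n_4 = (+0.8516, +0.5243)
  (0,1): δ = 101.01°  ·
  (0,2): δ = 37.82°  ✓
  (0,3): δ = 36.75°  ✓
  (0,4): δ = 104.08°  ·
  (1,2): δ = 116.81°  ·
  (1,3): δ = 42.24°  ✓
  (1,4): δ = 25.09°  ✓
  (2,3): δ = 105.43°  ·
  (2,4): δ = 38.10°  ✓
  (3,4): δ = 112.67°  ·
antipodal pairs: 5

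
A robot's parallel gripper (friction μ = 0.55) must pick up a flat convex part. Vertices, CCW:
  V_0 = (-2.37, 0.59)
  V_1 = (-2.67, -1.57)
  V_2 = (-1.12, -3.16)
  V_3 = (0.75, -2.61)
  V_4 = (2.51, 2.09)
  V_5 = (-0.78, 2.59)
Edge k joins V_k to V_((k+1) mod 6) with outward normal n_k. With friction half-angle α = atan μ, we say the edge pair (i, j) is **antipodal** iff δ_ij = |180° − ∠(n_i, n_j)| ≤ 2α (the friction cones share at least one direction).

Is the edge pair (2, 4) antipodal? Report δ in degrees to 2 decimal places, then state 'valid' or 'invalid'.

α = atan 0.55 = 28.81°;  2α = 57.62°
edge 2: e_2 = (+1.87, +0.55);  n_2 = (+0.2822, -0.9594)
edge 4: e_4 = (-3.29, +0.50);  n_4 = (+0.1503, +0.9886)
∠(n_2, n_4) = 154.97°
δ = |180° − 154.97°| = 25.03°
25.03° ≤ 2α = 57.62°  →  valid

δ = 25.03°, valid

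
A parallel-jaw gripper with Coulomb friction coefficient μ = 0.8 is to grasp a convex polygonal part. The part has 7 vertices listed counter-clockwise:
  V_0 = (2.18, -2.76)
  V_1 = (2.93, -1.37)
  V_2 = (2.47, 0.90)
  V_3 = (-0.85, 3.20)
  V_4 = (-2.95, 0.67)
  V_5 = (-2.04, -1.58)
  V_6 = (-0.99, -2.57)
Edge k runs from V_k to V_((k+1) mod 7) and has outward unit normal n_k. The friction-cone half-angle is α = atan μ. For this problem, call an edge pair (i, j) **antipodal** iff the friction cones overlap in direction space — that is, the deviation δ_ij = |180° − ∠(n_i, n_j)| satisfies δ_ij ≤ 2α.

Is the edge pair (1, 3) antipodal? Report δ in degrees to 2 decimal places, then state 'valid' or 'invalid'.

δ = 51.15°, valid

α = atan 0.8 = 38.66°;  2α = 77.32°
edge 1: e_1 = (-0.46, +2.27);  n_1 = (+0.9801, +0.1986)
edge 3: e_3 = (-2.10, -2.53);  n_3 = (-0.7695, +0.6387)
∠(n_1, n_3) = 128.85°
δ = |180° − 128.85°| = 51.15°
51.15° ≤ 2α = 77.32°  →  valid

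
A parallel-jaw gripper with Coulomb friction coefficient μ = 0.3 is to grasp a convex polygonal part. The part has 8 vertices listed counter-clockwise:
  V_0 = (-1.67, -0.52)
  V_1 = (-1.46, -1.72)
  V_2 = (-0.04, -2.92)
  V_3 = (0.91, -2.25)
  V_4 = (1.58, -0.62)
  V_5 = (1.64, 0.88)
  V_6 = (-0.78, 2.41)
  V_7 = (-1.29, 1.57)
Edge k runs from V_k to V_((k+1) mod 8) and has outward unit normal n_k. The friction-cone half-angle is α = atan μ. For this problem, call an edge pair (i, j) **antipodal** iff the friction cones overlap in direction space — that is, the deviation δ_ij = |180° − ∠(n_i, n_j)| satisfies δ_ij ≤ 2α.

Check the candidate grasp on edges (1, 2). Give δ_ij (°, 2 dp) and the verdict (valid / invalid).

δ = 104.61°, invalid

α = atan 0.3 = 16.70°;  2α = 33.40°
edge 1: e_1 = (+1.42, -1.20);  n_1 = (-0.6455, -0.7638)
edge 2: e_2 = (+0.95, +0.67);  n_2 = (+0.5763, -0.8172)
∠(n_1, n_2) = 75.39°
δ = |180° − 75.39°| = 104.61°
104.61° > 2α = 33.40°  →  invalid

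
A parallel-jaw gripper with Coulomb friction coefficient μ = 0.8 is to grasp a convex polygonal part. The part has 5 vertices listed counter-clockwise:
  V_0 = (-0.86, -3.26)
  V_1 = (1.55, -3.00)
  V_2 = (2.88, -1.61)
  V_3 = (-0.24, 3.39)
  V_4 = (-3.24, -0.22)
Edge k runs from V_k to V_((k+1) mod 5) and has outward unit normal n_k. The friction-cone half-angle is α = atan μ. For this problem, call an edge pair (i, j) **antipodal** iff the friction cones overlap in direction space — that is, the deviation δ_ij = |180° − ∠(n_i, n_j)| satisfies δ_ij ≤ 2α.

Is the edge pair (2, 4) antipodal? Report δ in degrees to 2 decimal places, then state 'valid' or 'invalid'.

δ = 6.09°, valid

α = atan 0.8 = 38.66°;  2α = 77.32°
edge 2: e_2 = (-3.12, +5.00);  n_2 = (+0.8484, +0.5294)
edge 4: e_4 = (+2.38, -3.04);  n_4 = (-0.7874, -0.6164)
∠(n_2, n_4) = 173.91°
δ = |180° − 173.91°| = 6.09°
6.09° ≤ 2α = 77.32°  →  valid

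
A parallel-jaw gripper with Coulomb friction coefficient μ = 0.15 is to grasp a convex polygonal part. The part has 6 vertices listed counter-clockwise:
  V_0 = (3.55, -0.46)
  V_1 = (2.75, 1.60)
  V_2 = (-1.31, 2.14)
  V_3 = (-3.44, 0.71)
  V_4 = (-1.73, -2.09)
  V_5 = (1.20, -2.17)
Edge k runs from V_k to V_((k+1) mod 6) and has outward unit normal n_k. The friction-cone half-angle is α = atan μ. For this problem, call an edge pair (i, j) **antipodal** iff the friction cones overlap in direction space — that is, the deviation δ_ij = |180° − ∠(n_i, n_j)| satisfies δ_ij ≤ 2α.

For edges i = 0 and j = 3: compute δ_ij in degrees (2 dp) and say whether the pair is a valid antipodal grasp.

δ = 10.19°, valid

α = atan 0.15 = 8.53°;  2α = 17.06°
edge 0: e_0 = (-0.80, +2.06);  n_0 = (+0.9322, +0.3620)
edge 3: e_3 = (+1.71, -2.80);  n_3 = (-0.8534, -0.5212)
∠(n_0, n_3) = 169.81°
δ = |180° − 169.81°| = 10.19°
10.19° ≤ 2α = 17.06°  →  valid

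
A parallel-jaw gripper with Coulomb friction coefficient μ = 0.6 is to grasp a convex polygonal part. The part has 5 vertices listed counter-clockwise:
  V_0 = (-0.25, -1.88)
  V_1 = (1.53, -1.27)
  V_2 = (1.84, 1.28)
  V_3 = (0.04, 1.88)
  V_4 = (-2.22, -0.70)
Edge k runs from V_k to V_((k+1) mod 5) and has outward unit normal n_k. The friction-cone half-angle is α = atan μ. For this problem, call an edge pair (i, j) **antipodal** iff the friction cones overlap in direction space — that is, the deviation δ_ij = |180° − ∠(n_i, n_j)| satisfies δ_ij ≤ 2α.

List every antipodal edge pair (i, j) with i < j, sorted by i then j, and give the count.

α = atan 0.6 = 30.96°;  2α = 61.93°
n_0 = (+0.3242, -0.9460)
n_1 = (+0.9927, -0.1207)
n_2 = (+0.3162, +0.9487)
n_3 = (-0.7522, +0.6589)
n_4 = (-0.5139, -0.8579)
  (0,1): δ = 115.85°  ·
  (0,2): δ = 37.35°  ✓
  (0,3): δ = 29.87°  ✓
  (0,4): δ = 130.16°  ·
  (1,2): δ = 101.50°  ·
  (1,3): δ = 34.29°  ✓
  (1,4): δ = 66.01°  ·
  (2,3): δ = 112.78°  ·
  (2,4): δ = 12.49°  ✓
  (3,4): δ = 79.70°  ·
antipodal pairs: 4

count = 4; pairs: (0,2), (0,3), (1,3), (2,4)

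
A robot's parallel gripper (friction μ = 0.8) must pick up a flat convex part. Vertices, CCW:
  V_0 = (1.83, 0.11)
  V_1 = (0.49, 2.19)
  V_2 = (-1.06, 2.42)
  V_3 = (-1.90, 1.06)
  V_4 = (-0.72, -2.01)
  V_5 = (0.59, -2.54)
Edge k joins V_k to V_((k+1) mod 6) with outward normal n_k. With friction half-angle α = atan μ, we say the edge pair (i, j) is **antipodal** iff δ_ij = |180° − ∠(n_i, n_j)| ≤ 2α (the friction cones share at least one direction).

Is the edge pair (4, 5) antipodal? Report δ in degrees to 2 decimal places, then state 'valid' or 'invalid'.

α = atan 0.8 = 38.66°;  2α = 77.32°
edge 4: e_4 = (+1.31, -0.53);  n_4 = (-0.3750, -0.9270)
edge 5: e_5 = (+1.24, +2.65);  n_5 = (+0.9057, -0.4238)
∠(n_4, n_5) = 86.95°
δ = |180° − 86.95°| = 93.05°
93.05° > 2α = 77.32°  →  invalid

δ = 93.05°, invalid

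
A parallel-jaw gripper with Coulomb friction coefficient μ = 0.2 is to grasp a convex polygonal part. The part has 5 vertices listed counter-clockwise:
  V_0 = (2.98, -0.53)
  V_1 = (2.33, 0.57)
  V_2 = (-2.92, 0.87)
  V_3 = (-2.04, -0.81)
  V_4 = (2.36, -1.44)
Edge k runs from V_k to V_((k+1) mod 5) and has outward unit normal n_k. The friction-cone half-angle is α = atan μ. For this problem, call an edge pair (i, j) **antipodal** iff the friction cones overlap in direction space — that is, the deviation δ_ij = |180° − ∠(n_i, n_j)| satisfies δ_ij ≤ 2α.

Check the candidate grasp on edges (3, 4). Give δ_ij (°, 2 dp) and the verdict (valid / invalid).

α = atan 0.2 = 11.31°;  2α = 22.62°
edge 3: e_3 = (+4.40, -0.63);  n_3 = (-0.1417, -0.9899)
edge 4: e_4 = (+0.62, +0.91);  n_4 = (+0.8264, -0.5631)
∠(n_3, n_4) = 63.88°
δ = |180° − 63.88°| = 116.12°
116.12° > 2α = 22.62°  →  invalid

δ = 116.12°, invalid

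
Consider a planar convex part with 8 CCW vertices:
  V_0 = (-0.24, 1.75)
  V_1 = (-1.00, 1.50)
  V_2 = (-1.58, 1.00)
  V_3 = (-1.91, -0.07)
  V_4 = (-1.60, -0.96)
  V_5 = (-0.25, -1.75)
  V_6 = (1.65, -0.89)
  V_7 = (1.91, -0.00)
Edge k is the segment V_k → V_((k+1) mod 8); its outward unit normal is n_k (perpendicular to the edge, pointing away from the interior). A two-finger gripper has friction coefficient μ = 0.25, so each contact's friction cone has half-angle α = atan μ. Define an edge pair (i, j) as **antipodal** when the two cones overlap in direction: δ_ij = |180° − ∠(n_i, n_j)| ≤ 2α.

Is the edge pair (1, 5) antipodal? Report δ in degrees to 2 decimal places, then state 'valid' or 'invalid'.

δ = 16.41°, valid

α = atan 0.25 = 14.04°;  2α = 28.07°
edge 1: e_1 = (-0.58, -0.50);  n_1 = (-0.6529, +0.7574)
edge 5: e_5 = (+1.90, +0.86);  n_5 = (+0.4124, -0.9110)
∠(n_1, n_5) = 163.59°
δ = |180° − 163.59°| = 16.41°
16.41° ≤ 2α = 28.07°  →  valid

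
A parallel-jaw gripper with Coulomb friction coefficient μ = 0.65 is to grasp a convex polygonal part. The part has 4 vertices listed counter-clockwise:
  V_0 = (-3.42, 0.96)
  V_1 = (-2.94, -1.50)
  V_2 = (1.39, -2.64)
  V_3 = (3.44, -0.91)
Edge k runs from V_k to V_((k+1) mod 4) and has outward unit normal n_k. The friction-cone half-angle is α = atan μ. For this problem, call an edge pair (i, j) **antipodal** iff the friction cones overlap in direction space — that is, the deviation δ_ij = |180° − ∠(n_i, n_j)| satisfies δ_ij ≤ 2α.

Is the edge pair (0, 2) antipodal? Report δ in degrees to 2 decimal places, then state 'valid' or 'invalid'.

δ = 60.88°, valid

α = atan 0.65 = 33.02°;  2α = 66.05°
edge 0: e_0 = (+0.48, -2.46);  n_0 = (-0.9815, -0.1915)
edge 2: e_2 = (+2.05, +1.73);  n_2 = (+0.6449, -0.7642)
∠(n_0, n_2) = 119.12°
δ = |180° − 119.12°| = 60.88°
60.88° ≤ 2α = 66.05°  →  valid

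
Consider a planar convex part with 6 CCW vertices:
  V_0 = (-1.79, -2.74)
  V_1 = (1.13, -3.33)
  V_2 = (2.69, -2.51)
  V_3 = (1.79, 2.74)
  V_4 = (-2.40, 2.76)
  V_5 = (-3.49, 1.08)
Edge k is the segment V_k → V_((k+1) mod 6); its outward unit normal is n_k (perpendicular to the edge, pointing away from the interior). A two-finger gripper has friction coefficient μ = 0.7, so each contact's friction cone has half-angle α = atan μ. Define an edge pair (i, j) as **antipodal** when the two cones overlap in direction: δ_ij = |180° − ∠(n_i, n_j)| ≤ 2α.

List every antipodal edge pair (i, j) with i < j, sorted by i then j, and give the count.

α = atan 0.7 = 34.99°;  2α = 69.98°
n_0 = (-0.1981, -0.9802)
n_1 = (+0.4653, -0.8852)
n_2 = (+0.9856, +0.1690)
n_3 = (+0.0048, +1.0000)
n_4 = (-0.8389, +0.5443)
n_5 = (-0.9136, -0.4066)
  (0,1): δ = 140.85°  ·
  (0,2): δ = 68.85°  ✓
  (0,3): δ = 11.15°  ✓
  (0,4): δ = 68.45°  ✓
  (0,5): δ = 125.41°  ·
  (1,2): δ = 108.00°  ·
  (1,3): δ = 28.00°  ✓
  (1,4): δ = 29.30°  ✓
  (1,5): δ = 86.26°  ·
  (2,3): δ = 100.00°  ·
  (2,4): δ = 42.70°  ✓
  (2,5): δ = 14.26°  ✓
  (3,4): δ = 122.70°  ·
  (3,5): δ = 65.74°  ✓
  (4,5): δ = 123.03°  ·
antipodal pairs: 8

count = 8; pairs: (0,2), (0,3), (0,4), (1,3), (1,4), (2,4), (2,5), (3,5)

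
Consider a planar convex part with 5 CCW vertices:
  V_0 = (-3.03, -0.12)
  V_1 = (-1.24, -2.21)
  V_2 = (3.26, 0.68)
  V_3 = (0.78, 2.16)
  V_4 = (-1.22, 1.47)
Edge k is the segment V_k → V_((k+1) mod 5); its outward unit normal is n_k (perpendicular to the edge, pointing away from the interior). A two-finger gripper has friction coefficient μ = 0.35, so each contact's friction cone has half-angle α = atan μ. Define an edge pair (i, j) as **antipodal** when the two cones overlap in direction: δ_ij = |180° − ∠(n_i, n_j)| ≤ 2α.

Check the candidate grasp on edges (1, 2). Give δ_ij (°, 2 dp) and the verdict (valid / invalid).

δ = 63.54°, invalid

α = atan 0.35 = 19.29°;  2α = 38.58°
edge 1: e_1 = (+4.50, +2.89);  n_1 = (+0.5404, -0.8414)
edge 2: e_2 = (-2.48, +1.48);  n_2 = (+0.5125, +0.8587)
∠(n_1, n_2) = 116.46°
δ = |180° − 116.46°| = 63.54°
63.54° > 2α = 38.58°  →  invalid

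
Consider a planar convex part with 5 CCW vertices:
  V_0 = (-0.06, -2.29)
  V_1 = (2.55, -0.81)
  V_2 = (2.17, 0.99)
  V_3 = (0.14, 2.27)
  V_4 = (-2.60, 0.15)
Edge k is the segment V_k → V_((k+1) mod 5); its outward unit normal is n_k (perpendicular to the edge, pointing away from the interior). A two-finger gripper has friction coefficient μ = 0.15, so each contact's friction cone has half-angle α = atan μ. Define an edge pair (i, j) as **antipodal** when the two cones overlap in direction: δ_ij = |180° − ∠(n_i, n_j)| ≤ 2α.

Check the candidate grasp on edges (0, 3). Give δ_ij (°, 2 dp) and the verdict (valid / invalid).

α = atan 0.15 = 8.53°;  2α = 17.06°
edge 0: e_0 = (+2.61, +1.48);  n_0 = (+0.4933, -0.8699)
edge 3: e_3 = (-2.74, -2.12);  n_3 = (-0.6119, +0.7909)
∠(n_0, n_3) = 171.83°
δ = |180° − 171.83°| = 8.17°
8.17° ≤ 2α = 17.06°  →  valid

δ = 8.17°, valid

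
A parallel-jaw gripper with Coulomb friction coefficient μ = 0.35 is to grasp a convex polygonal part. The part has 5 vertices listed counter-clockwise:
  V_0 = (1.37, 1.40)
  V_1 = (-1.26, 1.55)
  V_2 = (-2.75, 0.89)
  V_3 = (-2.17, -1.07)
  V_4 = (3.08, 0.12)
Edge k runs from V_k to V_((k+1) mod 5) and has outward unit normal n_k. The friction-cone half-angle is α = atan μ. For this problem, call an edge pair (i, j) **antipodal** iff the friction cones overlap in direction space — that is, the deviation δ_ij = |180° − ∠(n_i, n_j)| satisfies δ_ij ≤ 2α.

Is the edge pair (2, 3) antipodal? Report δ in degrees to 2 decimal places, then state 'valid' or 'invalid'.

δ = 93.71°, invalid

α = atan 0.35 = 19.29°;  2α = 38.58°
edge 2: e_2 = (+0.58, -1.96);  n_2 = (-0.9589, -0.2838)
edge 3: e_3 = (+5.25, +1.19);  n_3 = (+0.2211, -0.9753)
∠(n_2, n_3) = 86.29°
δ = |180° − 86.29°| = 93.71°
93.71° > 2α = 38.58°  →  invalid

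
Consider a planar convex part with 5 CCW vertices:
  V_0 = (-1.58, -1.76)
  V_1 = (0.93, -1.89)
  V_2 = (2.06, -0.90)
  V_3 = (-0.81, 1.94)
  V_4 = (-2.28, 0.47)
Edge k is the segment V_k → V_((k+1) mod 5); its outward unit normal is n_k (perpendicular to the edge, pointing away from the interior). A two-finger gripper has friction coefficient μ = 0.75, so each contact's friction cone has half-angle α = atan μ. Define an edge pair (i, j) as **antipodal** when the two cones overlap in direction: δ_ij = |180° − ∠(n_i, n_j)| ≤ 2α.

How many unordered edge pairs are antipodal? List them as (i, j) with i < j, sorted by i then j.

α = atan 0.75 = 36.87°;  2α = 73.74°
n_0 = (-0.0517, -0.9987)
n_1 = (+0.6590, -0.7522)
n_2 = (+0.7034, +0.7108)
n_3 = (-0.7071, +0.7071)
n_4 = (-0.9541, -0.2995)
  (0,1): δ = 135.81°  ·
  (0,2): δ = 41.73°  ✓
  (0,3): δ = 47.96°  ✓
  (0,4): δ = 110.39°  ·
  (1,2): δ = 85.92°  ·
  (1,3): δ = 3.78°  ✓
  (1,4): δ = 66.21°  ✓
  (2,3): δ = 90.30°  ·
  (2,4): δ = 27.87°  ✓
  (3,4): δ = 117.57°  ·
antipodal pairs: 5

count = 5; pairs: (0,2), (0,3), (1,3), (1,4), (2,4)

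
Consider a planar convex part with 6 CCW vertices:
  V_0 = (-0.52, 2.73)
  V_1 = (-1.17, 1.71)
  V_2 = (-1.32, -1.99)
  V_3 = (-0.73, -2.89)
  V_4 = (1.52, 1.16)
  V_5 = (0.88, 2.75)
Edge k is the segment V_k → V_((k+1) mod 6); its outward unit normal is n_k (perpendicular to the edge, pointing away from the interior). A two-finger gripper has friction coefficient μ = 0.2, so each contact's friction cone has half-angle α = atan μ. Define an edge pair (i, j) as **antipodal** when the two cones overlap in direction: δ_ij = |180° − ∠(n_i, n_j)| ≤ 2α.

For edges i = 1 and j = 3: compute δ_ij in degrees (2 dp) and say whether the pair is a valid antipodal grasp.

δ = 26.73°, invalid

α = atan 0.2 = 11.31°;  2α = 22.62°
edge 1: e_1 = (-0.15, -3.70);  n_1 = (-0.9992, +0.0405)
edge 3: e_3 = (+2.25, +4.05);  n_3 = (+0.8742, -0.4856)
∠(n_1, n_3) = 153.27°
δ = |180° − 153.27°| = 26.73°
26.73° > 2α = 22.62°  →  invalid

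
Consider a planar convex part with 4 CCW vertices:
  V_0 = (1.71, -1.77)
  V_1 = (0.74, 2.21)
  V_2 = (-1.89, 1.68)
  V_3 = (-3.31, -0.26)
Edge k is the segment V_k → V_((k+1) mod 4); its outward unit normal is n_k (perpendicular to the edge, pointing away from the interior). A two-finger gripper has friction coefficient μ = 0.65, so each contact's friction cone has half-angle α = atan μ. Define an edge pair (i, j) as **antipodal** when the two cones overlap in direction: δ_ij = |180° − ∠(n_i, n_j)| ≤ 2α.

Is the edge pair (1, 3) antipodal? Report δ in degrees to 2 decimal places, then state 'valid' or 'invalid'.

δ = 28.13°, valid

α = atan 0.65 = 33.02°;  2α = 66.05°
edge 1: e_1 = (-2.63, -0.53);  n_1 = (-0.1975, +0.9803)
edge 3: e_3 = (+5.02, -1.51);  n_3 = (-0.2880, -0.9576)
∠(n_1, n_3) = 151.87°
δ = |180° − 151.87°| = 28.13°
28.13° ≤ 2α = 66.05°  →  valid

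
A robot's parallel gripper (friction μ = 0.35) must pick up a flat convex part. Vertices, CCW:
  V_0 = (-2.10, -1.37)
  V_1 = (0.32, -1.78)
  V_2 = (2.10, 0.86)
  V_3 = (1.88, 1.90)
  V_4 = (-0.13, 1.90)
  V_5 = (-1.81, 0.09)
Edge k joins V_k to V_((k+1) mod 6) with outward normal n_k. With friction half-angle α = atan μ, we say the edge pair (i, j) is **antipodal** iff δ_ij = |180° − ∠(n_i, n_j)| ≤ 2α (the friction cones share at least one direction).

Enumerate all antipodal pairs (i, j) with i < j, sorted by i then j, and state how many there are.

α = atan 0.35 = 19.29°;  2α = 38.58°
n_0 = (-0.1670, -0.9859)
n_1 = (+0.8291, -0.5590)
n_2 = (+0.9783, +0.2070)
n_3 = (+0.0000, +1.0000)
n_4 = (-0.7329, +0.6803)
n_5 = (-0.9808, +0.1948)
  (0,1): δ = 114.37°  ·
  (0,2): δ = 68.44°  ·
  (0,3): δ = 9.62°  ✓
  (0,4): δ = 56.75°  ·
  (0,5): δ = 88.38°  ·
  (1,2): δ = 134.07°  ·
  (1,3): δ = 56.01°  ·
  (1,4): δ = 8.88°  ✓
  (1,5): δ = 22.76°  ✓
  (2,3): δ = 101.94°  ·
  (2,4): δ = 54.81°  ·
  (2,5): δ = 23.18°  ✓
  (3,4): δ = 132.87°  ·
  (3,5): δ = 101.23°  ·
  (4,5): δ = 148.37°  ·
antipodal pairs: 4

count = 4; pairs: (0,3), (1,4), (1,5), (2,5)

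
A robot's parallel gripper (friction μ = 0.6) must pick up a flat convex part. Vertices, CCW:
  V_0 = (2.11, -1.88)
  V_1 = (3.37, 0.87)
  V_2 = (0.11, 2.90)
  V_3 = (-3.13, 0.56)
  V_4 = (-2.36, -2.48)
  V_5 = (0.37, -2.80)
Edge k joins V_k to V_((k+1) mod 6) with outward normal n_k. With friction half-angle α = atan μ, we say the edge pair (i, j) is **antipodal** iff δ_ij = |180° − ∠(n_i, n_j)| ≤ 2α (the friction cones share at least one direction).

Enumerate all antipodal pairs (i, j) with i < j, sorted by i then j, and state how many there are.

count = 7; pairs: (0,2), (0,3), (1,3), (1,4), (1,5), (2,4), (2,5)

α = atan 0.6 = 30.96°;  2α = 61.93°
n_0 = (+0.9091, -0.4165)
n_1 = (+0.5286, +0.8489)
n_2 = (-0.5855, +0.8107)
n_3 = (-0.9694, -0.2455)
n_4 = (-0.1164, -0.9932)
n_5 = (+0.4674, -0.8840)
  (0,1): δ = 97.29°  ·
  (0,2): δ = 29.55°  ✓
  (0,3): δ = 38.83°  ✓
  (0,4): δ = 107.93°  ·
  (0,5): δ = 142.48°  ·
  (1,2): δ = 112.25°  ·
  (1,3): δ = 43.88°  ✓
  (1,4): δ = 25.23°  ✓
  (1,5): δ = 59.78°  ✓
  (2,3): δ = 111.62°  ·
  (2,4): δ = 42.52°  ✓
  (2,5): δ = 7.97°  ✓
  (3,4): δ = 110.90°  ·
  (3,5): δ = 76.35°  ·
  (4,5): δ = 145.45°  ·
antipodal pairs: 7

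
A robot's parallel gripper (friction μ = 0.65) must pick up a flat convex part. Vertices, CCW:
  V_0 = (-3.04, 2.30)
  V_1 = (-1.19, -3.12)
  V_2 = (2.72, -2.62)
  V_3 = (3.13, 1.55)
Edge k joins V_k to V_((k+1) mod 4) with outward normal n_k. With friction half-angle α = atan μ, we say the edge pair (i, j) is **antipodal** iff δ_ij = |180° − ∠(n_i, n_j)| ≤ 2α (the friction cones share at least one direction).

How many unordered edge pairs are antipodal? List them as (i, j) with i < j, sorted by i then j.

count = 3; pairs: (0,2), (0,3), (1,3)

α = atan 0.65 = 33.02°;  2α = 66.05°
n_0 = (-0.9464, -0.3230)
n_1 = (+0.1268, -0.9919)
n_2 = (+0.9952, -0.0978)
n_3 = (+0.1207, +0.9927)
  (0,1): δ = 101.56°  ·
  (0,2): δ = 24.46°  ✓
  (0,3): δ = 64.22°  ✓
  (1,2): δ = 102.90°  ·
  (1,3): δ = 14.22°  ✓
  (2,3): δ = 91.32°  ·
antipodal pairs: 3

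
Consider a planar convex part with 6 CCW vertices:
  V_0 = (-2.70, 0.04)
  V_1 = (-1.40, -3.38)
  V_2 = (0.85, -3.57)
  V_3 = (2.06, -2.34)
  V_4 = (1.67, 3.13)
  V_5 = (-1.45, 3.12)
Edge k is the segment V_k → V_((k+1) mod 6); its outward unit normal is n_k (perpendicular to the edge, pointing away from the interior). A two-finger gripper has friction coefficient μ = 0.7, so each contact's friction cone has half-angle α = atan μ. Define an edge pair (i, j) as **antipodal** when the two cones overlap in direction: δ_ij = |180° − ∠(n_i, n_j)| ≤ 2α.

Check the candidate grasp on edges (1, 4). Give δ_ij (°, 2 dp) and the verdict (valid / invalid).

α = atan 0.7 = 34.99°;  2α = 69.98°
edge 1: e_1 = (+2.25, -0.19);  n_1 = (-0.0841, -0.9965)
edge 4: e_4 = (-3.12, -0.01);  n_4 = (-0.0032, +1.0000)
∠(n_1, n_4) = 174.99°
δ = |180° − 174.99°| = 5.01°
5.01° ≤ 2α = 69.98°  →  valid

δ = 5.01°, valid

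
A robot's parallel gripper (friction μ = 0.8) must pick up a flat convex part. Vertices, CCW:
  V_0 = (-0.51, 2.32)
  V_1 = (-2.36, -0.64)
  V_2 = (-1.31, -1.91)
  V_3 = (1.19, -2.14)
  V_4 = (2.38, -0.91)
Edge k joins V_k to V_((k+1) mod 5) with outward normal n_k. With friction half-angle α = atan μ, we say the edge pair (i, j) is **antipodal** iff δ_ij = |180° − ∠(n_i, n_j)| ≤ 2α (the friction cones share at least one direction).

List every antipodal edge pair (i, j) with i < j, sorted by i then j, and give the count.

α = atan 0.8 = 38.66°;  2α = 77.32°
n_0 = (-0.8480, +0.5300)
n_1 = (-0.7707, -0.6372)
n_2 = (-0.0916, -0.9958)
n_3 = (+0.7187, -0.6953)
n_4 = (+0.7452, +0.6668)
  (0,1): δ = 108.41°  ·
  (0,2): δ = 63.25°  ✓
  (0,3): δ = 12.05°  ✓
  (0,4): δ = 73.83°  ✓
  (1,2): δ = 134.84°  ·
  (1,3): δ = 83.64°  ·
  (1,4): δ = 2.24°  ✓
  (2,3): δ = 128.80°  ·
  (2,4): δ = 42.92°  ✓
  (3,4): δ = 94.13°  ·
antipodal pairs: 5

count = 5; pairs: (0,2), (0,3), (0,4), (1,4), (2,4)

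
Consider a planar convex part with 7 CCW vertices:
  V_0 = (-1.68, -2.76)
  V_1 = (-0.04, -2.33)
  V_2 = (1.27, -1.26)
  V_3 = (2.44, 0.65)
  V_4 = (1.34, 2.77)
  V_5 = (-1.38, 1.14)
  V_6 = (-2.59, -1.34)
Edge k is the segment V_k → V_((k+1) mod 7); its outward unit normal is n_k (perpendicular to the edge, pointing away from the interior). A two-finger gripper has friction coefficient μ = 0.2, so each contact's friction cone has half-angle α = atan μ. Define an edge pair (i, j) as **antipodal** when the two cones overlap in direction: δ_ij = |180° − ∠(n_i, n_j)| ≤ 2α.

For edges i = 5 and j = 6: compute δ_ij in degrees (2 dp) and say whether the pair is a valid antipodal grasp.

α = atan 0.2 = 11.31°;  2α = 22.62°
edge 5: e_5 = (-1.21, -2.48);  n_5 = (-0.8987, +0.4385)
edge 6: e_6 = (+0.91, -1.42);  n_6 = (-0.8419, -0.5396)
∠(n_5, n_6) = 58.66°
δ = |180° − 58.66°| = 121.34°
121.34° > 2α = 22.62°  →  invalid

δ = 121.34°, invalid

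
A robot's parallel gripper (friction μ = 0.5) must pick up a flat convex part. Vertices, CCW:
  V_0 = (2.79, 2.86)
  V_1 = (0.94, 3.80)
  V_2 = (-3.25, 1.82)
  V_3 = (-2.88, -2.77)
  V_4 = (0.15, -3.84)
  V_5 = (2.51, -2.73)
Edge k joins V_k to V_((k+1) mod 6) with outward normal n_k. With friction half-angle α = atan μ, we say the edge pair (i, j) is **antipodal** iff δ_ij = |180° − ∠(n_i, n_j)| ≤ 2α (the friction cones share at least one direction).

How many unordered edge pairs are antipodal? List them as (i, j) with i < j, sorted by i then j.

α = atan 0.5 = 26.57°;  2α = 53.13°
n_0 = (+0.4530, +0.8915)
n_1 = (-0.4273, +0.9041)
n_2 = (-0.9968, -0.0803)
n_3 = (-0.3330, -0.9429)
n_4 = (+0.4256, -0.9049)
n_5 = (+0.9987, -0.0500)
  (0,1): δ = 127.77°  ·
  (0,2): δ = 58.46°  ·
  (0,3): δ = 7.49°  ✓
  (0,4): δ = 52.12°  ✓
  (0,5): δ = 114.07°  ·
  (1,2): δ = 110.68°  ·
  (1,3): δ = 44.74°  ✓
  (1,4): δ = 0.10°  ✓
  (1,5): δ = 61.84°  ·
  (2,3): δ = 114.06°  ·
  (2,4): δ = 69.42°  ·
  (2,5): δ = 7.48°  ✓
  (3,4): δ = 135.36°  ·
  (3,5): δ = 73.42°  ·
  (4,5): δ = 118.06°  ·
antipodal pairs: 5

count = 5; pairs: (0,3), (0,4), (1,3), (1,4), (2,5)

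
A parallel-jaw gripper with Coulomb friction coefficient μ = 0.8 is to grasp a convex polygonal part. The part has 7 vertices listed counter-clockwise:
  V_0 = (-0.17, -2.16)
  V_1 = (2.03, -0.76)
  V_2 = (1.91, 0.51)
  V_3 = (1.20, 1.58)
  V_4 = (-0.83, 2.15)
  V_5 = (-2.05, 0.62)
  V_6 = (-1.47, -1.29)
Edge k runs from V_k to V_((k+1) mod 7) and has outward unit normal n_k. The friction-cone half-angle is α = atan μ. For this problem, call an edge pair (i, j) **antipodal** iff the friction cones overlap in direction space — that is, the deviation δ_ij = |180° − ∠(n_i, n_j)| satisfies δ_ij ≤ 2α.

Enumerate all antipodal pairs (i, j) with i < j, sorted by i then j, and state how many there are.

count = 11; pairs: (0,3), (0,4), (0,5), (1,4), (1,5), (1,6), (2,4), (2,5), (2,6), (3,5), (3,6)

α = atan 0.8 = 38.66°;  2α = 77.32°
n_0 = (+0.5369, -0.8437)
n_1 = (+0.9956, +0.0941)
n_2 = (+0.8332, +0.5529)
n_3 = (+0.2703, +0.9628)
n_4 = (-0.7819, +0.6234)
n_5 = (-0.9569, -0.2906)
n_6 = (-0.5562, -0.8311)
  (0,1): δ = 117.07°  ·
  (0,2): δ = 88.90°  ·
  (0,3): δ = 48.16°  ✓
  (0,4): δ = 18.96°  ✓
  (0,5): δ = 74.42°  ✓
  (0,6): δ = 113.74°  ·
  (1,2): δ = 151.83°  ·
  (1,3): δ = 111.08°  ·
  (1,4): δ = 43.97°  ✓
  (1,5): δ = 11.49°  ✓
  (1,6): δ = 50.81°  ✓
  (2,3): δ = 139.25°  ·
  (2,4): δ = 72.13°  ✓
  (2,5): δ = 16.67°  ✓
  (2,6): δ = 22.64°  ✓
  (3,4): δ = 112.88°  ·
  (3,5): δ = 57.42°  ✓
  (3,6): δ = 18.11°  ✓
  (4,5): δ = 124.54°  ·
  (4,6): δ = 85.22°  ·
  (5,6): δ = 140.68°  ·
antipodal pairs: 11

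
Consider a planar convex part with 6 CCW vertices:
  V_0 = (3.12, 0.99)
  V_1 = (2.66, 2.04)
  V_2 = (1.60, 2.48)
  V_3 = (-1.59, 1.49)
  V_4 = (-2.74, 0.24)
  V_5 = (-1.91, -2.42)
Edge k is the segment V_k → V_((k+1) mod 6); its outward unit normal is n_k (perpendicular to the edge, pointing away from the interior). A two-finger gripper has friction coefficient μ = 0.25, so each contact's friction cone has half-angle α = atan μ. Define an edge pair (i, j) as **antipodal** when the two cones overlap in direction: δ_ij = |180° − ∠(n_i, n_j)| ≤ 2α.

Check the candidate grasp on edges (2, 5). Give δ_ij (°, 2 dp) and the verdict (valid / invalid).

α = atan 0.25 = 14.04°;  2α = 28.07°
edge 2: e_2 = (-3.19, -0.99);  n_2 = (-0.2964, +0.9551)
edge 5: e_5 = (+5.03, +3.41);  n_5 = (+0.5611, -0.8277)
∠(n_2, n_5) = 163.11°
δ = |180° − 163.11°| = 16.89°
16.89° ≤ 2α = 28.07°  →  valid

δ = 16.89°, valid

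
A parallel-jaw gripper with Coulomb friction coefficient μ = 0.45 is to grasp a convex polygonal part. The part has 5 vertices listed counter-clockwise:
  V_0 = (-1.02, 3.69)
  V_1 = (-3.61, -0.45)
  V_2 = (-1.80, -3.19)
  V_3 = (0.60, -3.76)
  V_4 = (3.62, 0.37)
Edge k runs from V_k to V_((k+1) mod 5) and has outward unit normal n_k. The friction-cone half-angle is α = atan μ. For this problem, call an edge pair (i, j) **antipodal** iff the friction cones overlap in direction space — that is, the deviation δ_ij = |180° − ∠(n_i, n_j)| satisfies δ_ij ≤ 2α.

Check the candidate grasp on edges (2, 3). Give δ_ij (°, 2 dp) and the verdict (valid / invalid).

α = atan 0.45 = 24.23°;  2α = 48.46°
edge 2: e_2 = (+2.40, -0.57);  n_2 = (-0.2311, -0.9729)
edge 3: e_3 = (+3.02, +4.13);  n_3 = (+0.8072, -0.5903)
∠(n_2, n_3) = 67.18°
δ = |180° − 67.18°| = 112.82°
112.82° > 2α = 48.46°  →  invalid

δ = 112.82°, invalid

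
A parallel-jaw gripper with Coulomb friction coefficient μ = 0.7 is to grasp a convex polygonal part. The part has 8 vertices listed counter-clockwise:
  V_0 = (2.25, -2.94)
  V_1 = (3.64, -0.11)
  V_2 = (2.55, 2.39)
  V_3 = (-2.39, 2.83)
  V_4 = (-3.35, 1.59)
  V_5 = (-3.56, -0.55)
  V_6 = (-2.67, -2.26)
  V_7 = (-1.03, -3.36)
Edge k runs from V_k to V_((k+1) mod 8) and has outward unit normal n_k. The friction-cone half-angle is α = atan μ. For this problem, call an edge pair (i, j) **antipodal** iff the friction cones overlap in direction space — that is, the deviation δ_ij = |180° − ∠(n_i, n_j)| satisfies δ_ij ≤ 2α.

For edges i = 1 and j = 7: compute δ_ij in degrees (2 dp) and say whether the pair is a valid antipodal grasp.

δ = 73.74°, invalid

α = atan 0.7 = 34.99°;  2α = 69.98°
edge 1: e_1 = (-1.09, +2.50);  n_1 = (+0.9167, +0.3997)
edge 7: e_7 = (+3.28, +0.42);  n_7 = (+0.1270, -0.9919)
∠(n_1, n_7) = 106.26°
δ = |180° − 106.26°| = 73.74°
73.74° > 2α = 69.98°  →  invalid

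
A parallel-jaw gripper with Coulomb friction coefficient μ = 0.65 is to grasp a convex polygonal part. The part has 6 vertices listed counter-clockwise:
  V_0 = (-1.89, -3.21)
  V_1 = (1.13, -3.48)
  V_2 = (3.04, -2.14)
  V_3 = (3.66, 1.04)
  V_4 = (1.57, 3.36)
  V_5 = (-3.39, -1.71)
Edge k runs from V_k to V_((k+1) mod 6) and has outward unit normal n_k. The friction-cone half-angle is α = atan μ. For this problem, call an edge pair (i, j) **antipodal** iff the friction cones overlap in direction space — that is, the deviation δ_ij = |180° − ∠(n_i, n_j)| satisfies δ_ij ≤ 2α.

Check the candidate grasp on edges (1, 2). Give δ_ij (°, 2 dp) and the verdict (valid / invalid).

α = atan 0.65 = 33.02°;  2α = 66.05°
edge 1: e_1 = (+1.91, +1.34);  n_1 = (+0.5743, -0.8186)
edge 2: e_2 = (+0.62, +3.18);  n_2 = (+0.9815, -0.1914)
∠(n_1, n_2) = 43.92°
δ = |180° − 43.92°| = 136.08°
136.08° > 2α = 66.05°  →  invalid

δ = 136.08°, invalid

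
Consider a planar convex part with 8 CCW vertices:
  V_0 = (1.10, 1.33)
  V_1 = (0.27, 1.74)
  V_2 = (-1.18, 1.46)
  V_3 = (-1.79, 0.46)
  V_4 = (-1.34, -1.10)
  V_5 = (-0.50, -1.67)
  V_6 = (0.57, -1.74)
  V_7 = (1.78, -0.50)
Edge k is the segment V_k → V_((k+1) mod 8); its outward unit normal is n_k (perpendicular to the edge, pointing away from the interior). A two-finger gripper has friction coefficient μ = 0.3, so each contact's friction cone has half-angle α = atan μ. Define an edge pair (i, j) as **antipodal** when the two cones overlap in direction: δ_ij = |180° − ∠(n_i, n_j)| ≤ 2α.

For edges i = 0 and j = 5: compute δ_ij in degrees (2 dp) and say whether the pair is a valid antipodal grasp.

α = atan 0.3 = 16.70°;  2α = 33.40°
edge 0: e_0 = (-0.83, +0.41);  n_0 = (+0.4429, +0.8966)
edge 5: e_5 = (+1.07, -0.07);  n_5 = (-0.0653, -0.9979)
∠(n_0, n_5) = 157.45°
δ = |180° − 157.45°| = 22.55°
22.55° ≤ 2α = 33.40°  →  valid

δ = 22.55°, valid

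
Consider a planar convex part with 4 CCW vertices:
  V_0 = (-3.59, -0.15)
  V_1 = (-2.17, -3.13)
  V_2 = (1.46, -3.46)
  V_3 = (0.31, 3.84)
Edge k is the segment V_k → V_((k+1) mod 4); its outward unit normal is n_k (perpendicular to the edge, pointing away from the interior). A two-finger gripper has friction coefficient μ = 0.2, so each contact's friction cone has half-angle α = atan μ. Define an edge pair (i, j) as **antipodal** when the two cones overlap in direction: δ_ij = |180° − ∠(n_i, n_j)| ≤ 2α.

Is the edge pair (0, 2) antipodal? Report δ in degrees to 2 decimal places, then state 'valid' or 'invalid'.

δ = 16.53°, valid

α = atan 0.2 = 11.31°;  2α = 22.62°
edge 0: e_0 = (+1.42, -2.98);  n_0 = (-0.9027, -0.4302)
edge 2: e_2 = (-1.15, +7.30);  n_2 = (+0.9878, +0.1556)
∠(n_0, n_2) = 163.47°
δ = |180° − 163.47°| = 16.53°
16.53° ≤ 2α = 22.62°  →  valid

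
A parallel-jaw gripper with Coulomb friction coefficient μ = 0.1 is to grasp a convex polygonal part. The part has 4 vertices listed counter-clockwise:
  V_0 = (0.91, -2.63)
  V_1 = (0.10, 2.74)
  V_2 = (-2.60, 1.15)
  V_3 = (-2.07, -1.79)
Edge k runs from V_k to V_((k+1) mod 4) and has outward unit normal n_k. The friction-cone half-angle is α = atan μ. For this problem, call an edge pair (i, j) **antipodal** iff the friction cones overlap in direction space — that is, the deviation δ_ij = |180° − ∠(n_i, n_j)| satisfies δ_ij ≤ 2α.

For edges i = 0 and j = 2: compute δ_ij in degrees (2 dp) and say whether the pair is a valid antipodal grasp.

δ = 1.64°, valid

α = atan 0.1 = 5.71°;  2α = 11.42°
edge 0: e_0 = (-0.81, +5.37);  n_0 = (+0.9888, +0.1492)
edge 2: e_2 = (+0.53, -2.94);  n_2 = (-0.9841, -0.1774)
∠(n_0, n_2) = 178.36°
δ = |180° − 178.36°| = 1.64°
1.64° ≤ 2α = 11.42°  →  valid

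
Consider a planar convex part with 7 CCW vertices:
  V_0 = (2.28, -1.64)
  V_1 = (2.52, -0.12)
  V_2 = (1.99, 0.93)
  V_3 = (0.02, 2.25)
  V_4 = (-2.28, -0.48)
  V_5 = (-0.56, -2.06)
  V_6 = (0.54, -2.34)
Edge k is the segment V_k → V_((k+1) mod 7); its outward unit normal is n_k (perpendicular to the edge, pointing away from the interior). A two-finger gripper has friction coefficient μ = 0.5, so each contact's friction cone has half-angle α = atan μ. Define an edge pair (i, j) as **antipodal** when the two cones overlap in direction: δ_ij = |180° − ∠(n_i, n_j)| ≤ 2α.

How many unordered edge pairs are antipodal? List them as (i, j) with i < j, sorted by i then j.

α = atan 0.5 = 26.57°;  2α = 53.13°
n_0 = (+0.9878, -0.1560)
n_1 = (+0.8927, +0.4506)
n_2 = (+0.5566, +0.8308)
n_3 = (-0.7648, +0.6443)
n_4 = (-0.6765, -0.7364)
n_5 = (-0.2467, -0.9691)
n_6 = (+0.3732, -0.9277)
  (0,1): δ = 144.24°  ·
  (0,2): δ = 114.85°  ·
  (0,3): δ = 31.14°  ✓
  (0,4): δ = 56.40°  ·
  (0,5): δ = 84.69°  ·
  (0,6): δ = 120.89°  ·
  (1,2): δ = 150.61°  ·
  (1,3): δ = 66.90°  ·
  (1,4): δ = 20.65°  ✓
  (1,5): δ = 48.94°  ✓
  (1,6): δ = 85.13°  ·
  (2,3): δ = 96.29°  ·
  (2,4): δ = 8.75°  ✓
  (2,5): δ = 19.54°  ✓
  (2,6): δ = 55.74°  ·
  (3,4): δ = 92.46°  ·
  (3,5): δ = 64.17°  ·
  (3,6): δ = 27.97°  ✓
  (4,5): δ = 151.71°  ·
  (4,6): δ = 115.51°  ·
  (5,6): δ = 143.80°  ·
antipodal pairs: 6

count = 6; pairs: (0,3), (1,4), (1,5), (2,4), (2,5), (3,6)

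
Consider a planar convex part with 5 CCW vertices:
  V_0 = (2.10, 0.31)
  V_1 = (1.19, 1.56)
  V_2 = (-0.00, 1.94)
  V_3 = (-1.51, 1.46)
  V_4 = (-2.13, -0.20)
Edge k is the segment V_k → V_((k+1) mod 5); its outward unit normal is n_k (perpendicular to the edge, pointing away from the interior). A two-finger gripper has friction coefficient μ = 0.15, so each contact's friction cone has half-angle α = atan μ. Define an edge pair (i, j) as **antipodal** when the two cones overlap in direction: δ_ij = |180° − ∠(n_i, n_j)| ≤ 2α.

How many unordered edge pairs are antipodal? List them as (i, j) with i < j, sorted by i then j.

α = atan 0.15 = 8.53°;  2α = 17.06°
n_0 = (+0.8085, +0.5886)
n_1 = (+0.3042, +0.9526)
n_2 = (-0.3029, +0.9530)
n_3 = (-0.9368, +0.3499)
n_4 = (+0.1197, -0.9928)
  (0,1): δ = 143.76°  ·
  (0,2): δ = 108.42°  ·
  (0,3): δ = 56.53°  ·
  (0,4): δ = 60.82°  ·
  (1,2): δ = 144.66°  ·
  (1,3): δ = 92.77°  ·
  (1,4): δ = 24.58°  ·
  (2,3): δ = 128.11°  ·
  (2,4): δ = 10.76°  ✓
  (3,4): δ = 62.64°  ·
antipodal pairs: 1

count = 1; pairs: (2,4)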